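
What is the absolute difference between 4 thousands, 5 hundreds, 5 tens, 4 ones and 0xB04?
Convert 4 thousands, 5 hundreds, 5 tens, 4 ones (place-value notation) → 4×1000 + 5×100 + 5×10 + 4 = 4554 (decimal)
Convert 0xB04 (hexadecimal) → 11×256 + 4 = 2820 (decimal)
Compute |4554 - 2820| = 1734
1734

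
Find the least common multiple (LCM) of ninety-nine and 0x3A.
Convert ninety-nine (English words) → 99 (decimal)
Convert 0x3A (hexadecimal) → 3×16 + 10 = 58 (decimal)
Compute lcm(99, 58) = 5742
5742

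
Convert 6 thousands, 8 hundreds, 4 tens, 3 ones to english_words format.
Convert 6 thousands, 8 hundreds, 4 tens, 3 ones (place-value notation) → 6×1000 + 8×100 + 4×10 + 3 = 6843 (decimal)
Convert 6843 (decimal) → 6843 = 6×1000 + 8×100 + 43 → six thousand eight hundred forty-three (English words)
six thousand eight hundred forty-three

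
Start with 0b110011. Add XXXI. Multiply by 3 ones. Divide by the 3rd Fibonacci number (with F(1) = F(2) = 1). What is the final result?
Convert 0b110011 (binary) → 32 + 16 + 2 + 1 = 51 (decimal)
Start: 51
Convert XXXI (Roman numeral) → 10 + 10 + 10 + 1 = 31 (decimal)
51 + 31 = 82
Convert 3 ones (place-value notation) → 3 (decimal)
82 × 3 = 246
Convert the 3rd Fibonacci number (with F(1) = F(2) = 1) (Fibonacci index) → 1, 1, 2 → 2 (decimal)
246 ÷ 2 = 123
123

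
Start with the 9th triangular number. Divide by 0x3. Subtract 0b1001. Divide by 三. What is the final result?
Convert the 9th triangular number (triangular index) → 9×10/2 = 45 (decimal)
Start: 45
Convert 0x3 (hexadecimal) → 3 (decimal)
45 ÷ 3 = 15
Convert 0b1001 (binary) → 8 + 1 = 9 (decimal)
15 - 9 = 6
Convert 三 (Chinese numeral) → 3 (decimal)
6 ÷ 3 = 2
2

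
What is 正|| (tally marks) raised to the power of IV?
Convert 正|| (tally marks) → 5 + 2 = 7 (decimal)
Convert IV (Roman numeral) → 4 (decimal)
Compute 7 ^ 4 = 2401
2401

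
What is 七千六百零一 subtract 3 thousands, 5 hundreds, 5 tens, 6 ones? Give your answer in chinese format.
Convert 七千六百零一 (Chinese numeral) → 7×1000 + 6×100 + 1 = 7601 (decimal)
Convert 3 thousands, 5 hundreds, 5 tens, 6 ones (place-value notation) → 3×1000 + 5×100 + 5×10 + 6 = 3556 (decimal)
Compute 7601 - 3556 = 4045
Convert 4045 (decimal) → 4045 = 4×1000 + 4×10 + 5 → 四千零四十五 (Chinese numeral)
四千零四十五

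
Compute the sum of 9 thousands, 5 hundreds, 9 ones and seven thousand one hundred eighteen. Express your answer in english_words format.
Convert 9 thousands, 5 hundreds, 9 ones (place-value notation) → 9×1000 + 5×100 + 9 = 9509 (decimal)
Convert seven thousand one hundred eighteen (English words) → 7×1000 + 1×100 + 18 = 7118 (decimal)
Compute 9509 + 7118 = 16627
Convert 16627 (decimal) → 16627 = 16×1000 + 6×100 + 27 → sixteen thousand six hundred twenty-seven (English words)
sixteen thousand six hundred twenty-seven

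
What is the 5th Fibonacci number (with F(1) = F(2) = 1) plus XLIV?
The 5th Fibonacci number (with F(1) = F(2) = 1): 1, 1, 2, 3, 5 → 5
Convert XLIV (Roman numeral) → 40 + 4 = 44 (decimal)
Compute 5 + 44 = 49
49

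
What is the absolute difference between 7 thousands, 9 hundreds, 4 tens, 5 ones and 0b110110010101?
Convert 7 thousands, 9 hundreds, 4 tens, 5 ones (place-value notation) → 7×1000 + 9×100 + 4×10 + 5 = 7945 (decimal)
Convert 0b110110010101 (binary) → 2048 + 1024 + 256 + 128 + 16 + 4 + 1 = 3477 (decimal)
Compute |7945 - 3477| = 4468
4468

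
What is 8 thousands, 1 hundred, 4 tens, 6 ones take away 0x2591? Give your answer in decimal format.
Convert 8 thousands, 1 hundred, 4 tens, 6 ones (place-value notation) → 8×1000 + 1×100 + 4×10 + 6 = 8146 (decimal)
Convert 0x2591 (hexadecimal) → 2×4096 + 5×256 + 9×16 + 1 = 9617 (decimal)
Compute 8146 - 9617 = -1471
-1471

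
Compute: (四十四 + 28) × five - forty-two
Convert 四十四 (Chinese numeral) → 4×10 + 4 = 44 (decimal)
Convert five (English words) → 5 (decimal)
Convert forty-two (English words) → 42 (decimal)
Expression in decimal: (44 + 28) × 5 - 42
Parentheses first: 44 + 28 = 72
Multiply: 72 × 5 = 360
Subtract: 360 - 42 = 318
318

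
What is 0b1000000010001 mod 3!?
Convert 0b1000000010001 (binary) → 4096 + 16 + 1 = 4113 (decimal)
Convert 3! (factorial) → 6 (decimal)
Compute 4113 mod 6 = 3
3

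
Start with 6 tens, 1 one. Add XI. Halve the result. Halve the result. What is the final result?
Convert 6 tens, 1 one (place-value notation) → 6×10 + 1 = 61 (decimal)
Start: 61
Convert XI (Roman numeral) → 10 + 1 = 11 (decimal)
61 + 11 = 72
72 ÷ 2 = 36
36 ÷ 2 = 18
18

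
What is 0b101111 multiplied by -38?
Convert 0b101111 (binary) → 32 + 8 + 4 + 2 + 1 = 47 (decimal)
Compute 47 × -38 = -1786
-1786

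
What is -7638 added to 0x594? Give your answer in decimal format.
Convert 0x594 (hexadecimal) → 5×256 + 9×16 + 4 = 1428 (decimal)
Compute -7638 + 1428 = -6210
-6210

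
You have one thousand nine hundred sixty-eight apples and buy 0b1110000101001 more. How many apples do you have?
Convert one thousand nine hundred sixty-eight (English words) → 1×1000 + 9×100 + 68 = 1968 (decimal)
Convert 0b1110000101001 (binary) → 4096 + 2048 + 1024 + 32 + 8 + 1 = 7209 (decimal)
Compute 1968 + 7209 = 9177
9177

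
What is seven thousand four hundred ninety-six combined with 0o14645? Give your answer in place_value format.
Convert seven thousand four hundred ninety-six (English words) → 7×1000 + 4×100 + 96 = 7496 (decimal)
Convert 0o14645 (octal) → 1×4096 + 4×512 + 6×64 + 4×8 + 5 = 6565 (decimal)
Compute 7496 + 6565 = 14061
Convert 14061 (decimal) → 14061 = 14×1000 + 6×10 + 1 → 14 thousands, 6 tens, 1 one (place-value notation)
14 thousands, 6 tens, 1 one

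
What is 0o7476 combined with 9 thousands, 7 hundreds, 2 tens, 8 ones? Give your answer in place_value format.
Convert 0o7476 (octal) → 7×512 + 4×64 + 7×8 + 6 = 3902 (decimal)
Convert 9 thousands, 7 hundreds, 2 tens, 8 ones (place-value notation) → 9×1000 + 7×100 + 2×10 + 8 = 9728 (decimal)
Compute 3902 + 9728 = 13630
Convert 13630 (decimal) → 13630 = 13×1000 + 6×100 + 3×10 → 13 thousands, 6 hundreds, 3 tens (place-value notation)
13 thousands, 6 hundreds, 3 tens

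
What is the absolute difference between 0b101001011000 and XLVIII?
Convert 0b101001011000 (binary) → 2048 + 512 + 64 + 16 + 8 = 2648 (decimal)
Convert XLVIII (Roman numeral) → 40 + 5 + 1 + 1 + 1 = 48 (decimal)
Compute |2648 - 48| = 2600
2600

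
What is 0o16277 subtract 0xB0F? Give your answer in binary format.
Convert 0o16277 (octal) → 1×4096 + 6×512 + 2×64 + 7×8 + 7 = 7359 (decimal)
Convert 0xB0F (hexadecimal) → 11×256 + 15 = 2831 (decimal)
Compute 7359 - 2831 = 4528
Convert 4528 (decimal) → 4528 = 4096 + 256 + 128 + 32 + 16 → 0b1000110110000 (binary)
0b1000110110000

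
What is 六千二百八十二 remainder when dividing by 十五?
Convert 六千二百八十二 (Chinese numeral) → 6×1000 + 2×100 + 8×10 + 2 = 6282 (decimal)
Convert 十五 (Chinese numeral) → 1×10 + 5 = 15 (decimal)
Compute 6282 mod 15 = 12
12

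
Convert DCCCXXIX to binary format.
Convert DCCCXXIX (Roman numeral) → 500 + 100 + 100 + 100 + 10 + 10 + 9 = 829 (decimal)
Convert 829 (decimal) → 829 = 512 + 256 + 32 + 16 + 8 + 4 + 1 → 0b1100111101 (binary)
0b1100111101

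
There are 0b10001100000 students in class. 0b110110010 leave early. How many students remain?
Convert 0b10001100000 (binary) → 1024 + 64 + 32 = 1120 (decimal)
Convert 0b110110010 (binary) → 256 + 128 + 32 + 16 + 2 = 434 (decimal)
Compute 1120 - 434 = 686
686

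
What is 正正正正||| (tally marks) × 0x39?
Convert 正正正正||| (tally marks) → 5 + 5 + 5 + 5 + 3 = 23 (decimal)
Convert 0x39 (hexadecimal) → 3×16 + 9 = 57 (decimal)
Compute 23 × 57 = 1311
1311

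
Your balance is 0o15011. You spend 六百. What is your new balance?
Convert 0o15011 (octal) → 1×4096 + 5×512 + 1×8 + 1 = 6665 (decimal)
Convert 六百 (Chinese numeral) → 6×100 = 600 (decimal)
Compute 6665 - 600 = 6065
6065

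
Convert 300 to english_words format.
Convert 300 (decimal) → 300 = 3×100 → three hundred (English words)
three hundred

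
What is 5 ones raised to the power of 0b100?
Convert 5 ones (place-value notation) → 5 (decimal)
Convert 0b100 (binary) → 4 (decimal)
Compute 5 ^ 4 = 625
625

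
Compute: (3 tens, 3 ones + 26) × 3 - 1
Convert 3 tens, 3 ones (place-value notation) → 3×10 + 3 = 33 (decimal)
Expression in decimal: (33 + 26) × 3 - 1
Parentheses first: 33 + 26 = 59
Multiply: 59 × 3 = 177
Subtract: 177 - 1 = 176
176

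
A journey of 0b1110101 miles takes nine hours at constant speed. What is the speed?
Convert 0b1110101 (binary) → 64 + 32 + 16 + 4 + 1 = 117 (decimal)
Convert nine (English words) → 9 (decimal)
Compute 117 ÷ 9 = 13
13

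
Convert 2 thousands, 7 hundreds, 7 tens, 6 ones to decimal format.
Convert 2 thousands, 7 hundreds, 7 tens, 6 ones (place-value notation) → 2×1000 + 7×100 + 7×10 + 6 = 2776 (decimal)
2776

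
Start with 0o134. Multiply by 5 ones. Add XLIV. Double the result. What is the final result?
Convert 0o134 (octal) → 1×64 + 3×8 + 4 = 92 (decimal)
Start: 92
Convert 5 ones (place-value notation) → 5 (decimal)
92 × 5 = 460
Convert XLIV (Roman numeral) → 40 + 4 = 44 (decimal)
460 + 44 = 504
504 × 2 = 1008
1008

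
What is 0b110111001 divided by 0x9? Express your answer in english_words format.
Convert 0b110111001 (binary) → 256 + 128 + 32 + 16 + 8 + 1 = 441 (decimal)
Convert 0x9 (hexadecimal) → 9 (decimal)
Compute 441 ÷ 9 = 49
Convert 49 (decimal) → forty-nine (English words)
forty-nine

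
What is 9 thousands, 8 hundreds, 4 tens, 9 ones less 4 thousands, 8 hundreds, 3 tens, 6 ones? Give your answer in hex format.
Convert 9 thousands, 8 hundreds, 4 tens, 9 ones (place-value notation) → 9×1000 + 8×100 + 4×10 + 9 = 9849 (decimal)
Convert 4 thousands, 8 hundreds, 3 tens, 6 ones (place-value notation) → 4×1000 + 8×100 + 3×10 + 6 = 4836 (decimal)
Compute 9849 - 4836 = 5013
Convert 5013 (decimal) → 5013 = 1×4096 + 3×256 + 9×16 + 5 → 0x1395 (hexadecimal)
0x1395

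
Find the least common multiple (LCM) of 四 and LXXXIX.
Convert 四 (Chinese numeral) → 4 (decimal)
Convert LXXXIX (Roman numeral) → 50 + 10 + 10 + 10 + 9 = 89 (decimal)
Compute lcm(4, 89) = 356
356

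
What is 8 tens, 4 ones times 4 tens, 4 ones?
Convert 8 tens, 4 ones (place-value notation) → 8×10 + 4 = 84 (decimal)
Convert 4 tens, 4 ones (place-value notation) → 4×10 + 4 = 44 (decimal)
Compute 84 × 44 = 3696
3696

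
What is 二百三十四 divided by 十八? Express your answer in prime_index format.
Convert 二百三十四 (Chinese numeral) → 2×100 + 3×10 + 4 = 234 (decimal)
Convert 十八 (Chinese numeral) → 1×10 + 8 = 18 (decimal)
Compute 234 ÷ 18 = 13
Convert 13 (decimal) → the 6th prime (prime index)
the 6th prime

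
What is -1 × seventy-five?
Convert seventy-five (English words) → 75 (decimal)
Compute -1 × 75 = -75
-75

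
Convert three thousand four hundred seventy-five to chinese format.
Convert three thousand four hundred seventy-five (English words) → 3×1000 + 4×100 + 75 = 3475 (decimal)
Convert 3475 (decimal) → 3475 = 3×1000 + 4×100 + 7×10 + 5 → 三千四百七十五 (Chinese numeral)
三千四百七十五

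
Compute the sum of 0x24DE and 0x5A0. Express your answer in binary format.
Convert 0x24DE (hexadecimal) → 2×4096 + 4×256 + 13×16 + 14 = 9438 (decimal)
Convert 0x5A0 (hexadecimal) → 5×256 + 10×16 = 1440 (decimal)
Compute 9438 + 1440 = 10878
Convert 10878 (decimal) → 10878 = 8192 + 2048 + 512 + 64 + 32 + 16 + 8 + 4 + 2 → 0b10101001111110 (binary)
0b10101001111110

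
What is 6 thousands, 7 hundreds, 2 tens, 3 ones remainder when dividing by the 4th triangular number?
Convert 6 thousands, 7 hundreds, 2 tens, 3 ones (place-value notation) → 6×1000 + 7×100 + 2×10 + 3 = 6723 (decimal)
Convert the 4th triangular number (triangular index) → 4×5/2 = 10 (decimal)
Compute 6723 mod 10 = 3
3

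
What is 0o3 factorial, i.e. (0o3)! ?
Convert 0o3 (octal) → 3 (decimal)
Compute 3! = 6
6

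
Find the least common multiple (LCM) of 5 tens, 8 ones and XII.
Convert 5 tens, 8 ones (place-value notation) → 5×10 + 8 = 58 (decimal)
Convert XII (Roman numeral) → 10 + 1 + 1 = 12 (decimal)
Compute lcm(58, 12) = 348
348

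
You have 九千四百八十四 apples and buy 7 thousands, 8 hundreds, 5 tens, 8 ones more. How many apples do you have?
Convert 九千四百八十四 (Chinese numeral) → 9×1000 + 4×100 + 8×10 + 4 = 9484 (decimal)
Convert 7 thousands, 8 hundreds, 5 tens, 8 ones (place-value notation) → 7×1000 + 8×100 + 5×10 + 8 = 7858 (decimal)
Compute 9484 + 7858 = 17342
17342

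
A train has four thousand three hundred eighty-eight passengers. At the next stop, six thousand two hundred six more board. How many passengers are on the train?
Convert four thousand three hundred eighty-eight (English words) → 4×1000 + 3×100 + 88 = 4388 (decimal)
Convert six thousand two hundred six (English words) → 6×1000 + 2×100 + 6 = 6206 (decimal)
Compute 4388 + 6206 = 10594
10594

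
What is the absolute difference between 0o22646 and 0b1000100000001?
Convert 0o22646 (octal) → 2×4096 + 2×512 + 6×64 + 4×8 + 6 = 9638 (decimal)
Convert 0b1000100000001 (binary) → 4096 + 256 + 1 = 4353 (decimal)
Compute |9638 - 4353| = 5285
5285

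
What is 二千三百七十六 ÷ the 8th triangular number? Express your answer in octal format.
Convert 二千三百七十六 (Chinese numeral) → 2×1000 + 3×100 + 7×10 + 6 = 2376 (decimal)
Convert the 8th triangular number (triangular index) → 8×9/2 = 36 (decimal)
Compute 2376 ÷ 36 = 66
Convert 66 (decimal) → 66 = 1×64 + 2 → 0o102 (octal)
0o102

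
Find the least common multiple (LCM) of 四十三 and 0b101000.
Convert 四十三 (Chinese numeral) → 4×10 + 3 = 43 (decimal)
Convert 0b101000 (binary) → 32 + 8 = 40 (decimal)
Compute lcm(43, 40) = 1720
1720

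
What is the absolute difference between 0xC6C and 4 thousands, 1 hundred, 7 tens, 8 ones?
Convert 0xC6C (hexadecimal) → 12×256 + 6×16 + 12 = 3180 (decimal)
Convert 4 thousands, 1 hundred, 7 tens, 8 ones (place-value notation) → 4×1000 + 1×100 + 7×10 + 8 = 4178 (decimal)
Compute |3180 - 4178| = 998
998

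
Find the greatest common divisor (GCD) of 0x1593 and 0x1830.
Convert 0x1593 (hexadecimal) → 1×4096 + 5×256 + 9×16 + 3 = 5523 (decimal)
Convert 0x1830 (hexadecimal) → 1×4096 + 8×256 + 3×16 = 6192 (decimal)
Compute gcd(5523, 6192) = 3
3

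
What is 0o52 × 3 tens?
Convert 0o52 (octal) → 5×8 + 2 = 42 (decimal)
Convert 3 tens (place-value notation) → 3×10 = 30 (decimal)
Compute 42 × 30 = 1260
1260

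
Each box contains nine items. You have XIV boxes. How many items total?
Convert nine (English words) → 9 (decimal)
Convert XIV (Roman numeral) → 10 + 4 = 14 (decimal)
Compute 9 × 14 = 126
126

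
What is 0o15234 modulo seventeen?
Convert 0o15234 (octal) → 1×4096 + 5×512 + 2×64 + 3×8 + 4 = 6812 (decimal)
Convert seventeen (English words) → 17 (decimal)
Compute 6812 mod 17 = 12
12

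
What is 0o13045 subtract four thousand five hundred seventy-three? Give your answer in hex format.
Convert 0o13045 (octal) → 1×4096 + 3×512 + 4×8 + 5 = 5669 (decimal)
Convert four thousand five hundred seventy-three (English words) → 4×1000 + 5×100 + 73 = 4573 (decimal)
Compute 5669 - 4573 = 1096
Convert 1096 (decimal) → 1096 = 4×256 + 4×16 + 8 → 0x448 (hexadecimal)
0x448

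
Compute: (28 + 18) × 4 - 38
Parentheses first: 28 + 18 = 46
Multiply: 46 × 4 = 184
Subtract: 184 - 38 = 146
146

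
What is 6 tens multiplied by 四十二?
Convert 6 tens (place-value notation) → 6×10 = 60 (decimal)
Convert 四十二 (Chinese numeral) → 4×10 + 2 = 42 (decimal)
Compute 60 × 42 = 2520
2520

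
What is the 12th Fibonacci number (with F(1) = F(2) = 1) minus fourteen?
The 12th Fibonacci number (with F(1) = F(2) = 1): 1, 1, 2, 3, 5, 8, 13, 21, 34, 55, 89, 144 → 144
Convert fourteen (English words) → 14 (decimal)
Compute 144 - 14 = 130
130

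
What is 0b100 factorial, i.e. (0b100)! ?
Convert 0b100 (binary) → 4 (decimal)
Compute 4! = 24
24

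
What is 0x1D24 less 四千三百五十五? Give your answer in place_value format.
Convert 0x1D24 (hexadecimal) → 1×4096 + 13×256 + 2×16 + 4 = 7460 (decimal)
Convert 四千三百五十五 (Chinese numeral) → 4×1000 + 3×100 + 5×10 + 5 = 4355 (decimal)
Compute 7460 - 4355 = 3105
Convert 3105 (decimal) → 3105 = 3×1000 + 1×100 + 5 → 3 thousands, 1 hundred, 5 ones (place-value notation)
3 thousands, 1 hundred, 5 ones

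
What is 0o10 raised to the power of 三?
Convert 0o10 (octal) → 1×8 = 8 (decimal)
Convert 三 (Chinese numeral) → 3 (decimal)
Compute 8 ^ 3 = 512
512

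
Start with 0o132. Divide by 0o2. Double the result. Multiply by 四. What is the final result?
Convert 0o132 (octal) → 1×64 + 3×8 + 2 = 90 (decimal)
Start: 90
Convert 0o2 (octal) → 2 (decimal)
90 ÷ 2 = 45
45 × 2 = 90
Convert 四 (Chinese numeral) → 4 (decimal)
90 × 4 = 360
360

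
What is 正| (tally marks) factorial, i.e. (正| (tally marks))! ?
Convert 正| (tally marks) → 5 + 1 = 6 (decimal)
Compute 6! = 720
720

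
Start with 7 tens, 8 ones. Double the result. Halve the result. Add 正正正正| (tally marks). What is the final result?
Convert 7 tens, 8 ones (place-value notation) → 7×10 + 8 = 78 (decimal)
Start: 78
78 × 2 = 156
156 ÷ 2 = 78
Convert 正正正正| (tally marks) → 5 + 5 + 5 + 5 + 1 = 21 (decimal)
78 + 21 = 99
99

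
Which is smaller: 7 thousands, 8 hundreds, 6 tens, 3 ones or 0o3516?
Convert 7 thousands, 8 hundreds, 6 tens, 3 ones (place-value notation) → 7×1000 + 8×100 + 6×10 + 3 = 7863 (decimal)
Convert 0o3516 (octal) → 3×512 + 5×64 + 1×8 + 6 = 1870 (decimal)
Compare 7863 vs 1870: smaller = 1870
1870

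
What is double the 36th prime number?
The 36th prime number = 151
Compute 151 × 2 = 302
302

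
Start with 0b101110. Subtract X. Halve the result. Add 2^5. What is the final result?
Convert 0b101110 (binary) → 32 + 8 + 4 + 2 = 46 (decimal)
Start: 46
Convert X (Roman numeral) → 10 (decimal)
46 - 10 = 36
36 ÷ 2 = 18
Convert 2^5 (power) → 32 (decimal)
18 + 32 = 50
50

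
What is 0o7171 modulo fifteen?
Convert 0o7171 (octal) → 7×512 + 1×64 + 7×8 + 1 = 3705 (decimal)
Convert fifteen (English words) → 15 (decimal)
Compute 3705 mod 15 = 0
0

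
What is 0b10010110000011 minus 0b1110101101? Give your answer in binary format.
Convert 0b10010110000011 (binary) → 8192 + 1024 + 256 + 128 + 2 + 1 = 9603 (decimal)
Convert 0b1110101101 (binary) → 512 + 256 + 128 + 32 + 8 + 4 + 1 = 941 (decimal)
Compute 9603 - 941 = 8662
Convert 8662 (decimal) → 8662 = 8192 + 256 + 128 + 64 + 16 + 4 + 2 → 0b10000111010110 (binary)
0b10000111010110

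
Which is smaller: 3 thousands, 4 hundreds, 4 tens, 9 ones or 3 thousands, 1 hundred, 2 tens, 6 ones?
Convert 3 thousands, 4 hundreds, 4 tens, 9 ones (place-value notation) → 3×1000 + 4×100 + 4×10 + 9 = 3449 (decimal)
Convert 3 thousands, 1 hundred, 2 tens, 6 ones (place-value notation) → 3×1000 + 1×100 + 2×10 + 6 = 3126 (decimal)
Compare 3449 vs 3126: smaller = 3126
3126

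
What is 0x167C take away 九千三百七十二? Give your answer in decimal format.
Convert 0x167C (hexadecimal) → 1×4096 + 6×256 + 7×16 + 12 = 5756 (decimal)
Convert 九千三百七十二 (Chinese numeral) → 9×1000 + 3×100 + 7×10 + 2 = 9372 (decimal)
Compute 5756 - 9372 = -3616
-3616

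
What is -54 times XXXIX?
Convert XXXIX (Roman numeral) → 10 + 10 + 10 + 9 = 39 (decimal)
Compute -54 × 39 = -2106
-2106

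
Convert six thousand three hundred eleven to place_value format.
Convert six thousand three hundred eleven (English words) → 6×1000 + 3×100 + 11 = 6311 (decimal)
Convert 6311 (decimal) → 6311 = 6×1000 + 3×100 + 1×10 + 1 → 6 thousands, 3 hundreds, 1 ten, 1 one (place-value notation)
6 thousands, 3 hundreds, 1 ten, 1 one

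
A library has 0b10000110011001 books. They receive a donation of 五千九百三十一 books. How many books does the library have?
Convert 0b10000110011001 (binary) → 8192 + 256 + 128 + 16 + 8 + 1 = 8601 (decimal)
Convert 五千九百三十一 (Chinese numeral) → 5×1000 + 9×100 + 3×10 + 1 = 5931 (decimal)
Compute 8601 + 5931 = 14532
14532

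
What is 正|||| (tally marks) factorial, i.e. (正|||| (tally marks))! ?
Convert 正|||| (tally marks) → 5 + 4 = 9 (decimal)
Compute 9! = 362880
362880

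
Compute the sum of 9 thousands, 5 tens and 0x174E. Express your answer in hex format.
Convert 9 thousands, 5 tens (place-value notation) → 9×1000 + 5×10 = 9050 (decimal)
Convert 0x174E (hexadecimal) → 1×4096 + 7×256 + 4×16 + 14 = 5966 (decimal)
Compute 9050 + 5966 = 15016
Convert 15016 (decimal) → 15016 = 3×4096 + 10×256 + 10×16 + 8 → 0x3AA8 (hexadecimal)
0x3AA8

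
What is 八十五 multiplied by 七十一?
Convert 八十五 (Chinese numeral) → 8×10 + 5 = 85 (decimal)
Convert 七十一 (Chinese numeral) → 7×10 + 1 = 71 (decimal)
Compute 85 × 71 = 6035
6035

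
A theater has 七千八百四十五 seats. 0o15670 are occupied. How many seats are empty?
Convert 七千八百四十五 (Chinese numeral) → 7×1000 + 8×100 + 4×10 + 5 = 7845 (decimal)
Convert 0o15670 (octal) → 1×4096 + 5×512 + 6×64 + 7×8 = 7096 (decimal)
Compute 7845 - 7096 = 749
749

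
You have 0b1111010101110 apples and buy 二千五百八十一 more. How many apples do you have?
Convert 0b1111010101110 (binary) → 4096 + 2048 + 1024 + 512 + 128 + 32 + 8 + 4 + 2 = 7854 (decimal)
Convert 二千五百八十一 (Chinese numeral) → 2×1000 + 5×100 + 8×10 + 1 = 2581 (decimal)
Compute 7854 + 2581 = 10435
10435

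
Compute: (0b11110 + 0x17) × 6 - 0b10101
Convert 0b11110 (binary) → 16 + 8 + 4 + 2 = 30 (decimal)
Convert 0x17 (hexadecimal) → 1×16 + 7 = 23 (decimal)
Convert 0b10101 (binary) → 16 + 4 + 1 = 21 (decimal)
Expression in decimal: (30 + 23) × 6 - 21
Parentheses first: 30 + 23 = 53
Multiply: 53 × 6 = 318
Subtract: 318 - 21 = 297
297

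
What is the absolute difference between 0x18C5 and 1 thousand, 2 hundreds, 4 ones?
Convert 0x18C5 (hexadecimal) → 1×4096 + 8×256 + 12×16 + 5 = 6341 (decimal)
Convert 1 thousand, 2 hundreds, 4 ones (place-value notation) → 1×1000 + 2×100 + 4 = 1204 (decimal)
Compute |6341 - 1204| = 5137
5137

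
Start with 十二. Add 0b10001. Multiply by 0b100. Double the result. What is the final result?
Convert 十二 (Chinese numeral) → 1×10 + 2 = 12 (decimal)
Start: 12
Convert 0b10001 (binary) → 16 + 1 = 17 (decimal)
12 + 17 = 29
Convert 0b100 (binary) → 4 (decimal)
29 × 4 = 116
116 × 2 = 232
232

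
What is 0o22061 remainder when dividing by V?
Convert 0o22061 (octal) → 2×4096 + 2×512 + 6×8 + 1 = 9265 (decimal)
Convert V (Roman numeral) → 5 (decimal)
Compute 9265 mod 5 = 0
0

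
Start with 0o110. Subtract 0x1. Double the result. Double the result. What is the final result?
Convert 0o110 (octal) → 1×64 + 1×8 = 72 (decimal)
Start: 72
Convert 0x1 (hexadecimal) → 1 (decimal)
72 - 1 = 71
71 × 2 = 142
142 × 2 = 284
284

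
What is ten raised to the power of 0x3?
Convert ten (English words) → 10 (decimal)
Convert 0x3 (hexadecimal) → 3 (decimal)
Compute 10 ^ 3 = 1000
1000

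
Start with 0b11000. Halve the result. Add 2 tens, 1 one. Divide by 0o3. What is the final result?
Convert 0b11000 (binary) → 16 + 8 = 24 (decimal)
Start: 24
24 ÷ 2 = 12
Convert 2 tens, 1 one (place-value notation) → 2×10 + 1 = 21 (decimal)
12 + 21 = 33
Convert 0o3 (octal) → 3 (decimal)
33 ÷ 3 = 11
11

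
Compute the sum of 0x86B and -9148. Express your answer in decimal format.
Convert 0x86B (hexadecimal) → 8×256 + 6×16 + 11 = 2155 (decimal)
Compute 2155 + -9148 = -6993
-6993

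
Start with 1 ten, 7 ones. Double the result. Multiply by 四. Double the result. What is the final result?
Convert 1 ten, 7 ones (place-value notation) → 1×10 + 7 = 17 (decimal)
Start: 17
17 × 2 = 34
Convert 四 (Chinese numeral) → 4 (decimal)
34 × 4 = 136
136 × 2 = 272
272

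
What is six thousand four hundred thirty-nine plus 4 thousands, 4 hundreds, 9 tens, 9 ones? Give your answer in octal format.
Convert six thousand four hundred thirty-nine (English words) → 6×1000 + 4×100 + 39 = 6439 (decimal)
Convert 4 thousands, 4 hundreds, 9 tens, 9 ones (place-value notation) → 4×1000 + 4×100 + 9×10 + 9 = 4499 (decimal)
Compute 6439 + 4499 = 10938
Convert 10938 (decimal) → 10938 = 2×4096 + 5×512 + 2×64 + 7×8 + 2 → 0o25272 (octal)
0o25272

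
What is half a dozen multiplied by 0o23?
Convert half a dozen (colloquial) → 6 (decimal)
Convert 0o23 (octal) → 2×8 + 3 = 19 (decimal)
Compute 6 × 19 = 114
114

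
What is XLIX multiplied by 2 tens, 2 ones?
Convert XLIX (Roman numeral) → 40 + 9 = 49 (decimal)
Convert 2 tens, 2 ones (place-value notation) → 2×10 + 2 = 22 (decimal)
Compute 49 × 22 = 1078
1078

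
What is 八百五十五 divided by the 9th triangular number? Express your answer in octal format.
Convert 八百五十五 (Chinese numeral) → 8×100 + 5×10 + 5 = 855 (decimal)
Convert the 9th triangular number (triangular index) → 9×10/2 = 45 (decimal)
Compute 855 ÷ 45 = 19
Convert 19 (decimal) → 19 = 2×8 + 3 → 0o23 (octal)
0o23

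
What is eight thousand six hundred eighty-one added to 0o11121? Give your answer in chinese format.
Convert eight thousand six hundred eighty-one (English words) → 8×1000 + 6×100 + 81 = 8681 (decimal)
Convert 0o11121 (octal) → 1×4096 + 1×512 + 1×64 + 2×8 + 1 = 4689 (decimal)
Compute 8681 + 4689 = 13370
Convert 13370 (decimal) → 13370 = 1×10000 + 3×1000 + 3×100 + 7×10 → 一万三千三百七十 (Chinese numeral)
一万三千三百七十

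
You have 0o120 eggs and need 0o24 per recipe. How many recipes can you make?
Convert 0o120 (octal) → 1×64 + 2×8 = 80 (decimal)
Convert 0o24 (octal) → 2×8 + 4 = 20 (decimal)
Compute 80 ÷ 20 = 4
4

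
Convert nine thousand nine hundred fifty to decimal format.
Convert nine thousand nine hundred fifty (English words) → 9×1000 + 9×100 + 50 = 9950 (decimal)
9950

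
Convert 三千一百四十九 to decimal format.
Convert 三千一百四十九 (Chinese numeral) → 3×1000 + 1×100 + 4×10 + 9 = 3149 (decimal)
3149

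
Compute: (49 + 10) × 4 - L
Convert L (Roman numeral) → 50 (decimal)
Expression in decimal: (49 + 10) × 4 - 50
Parentheses first: 49 + 10 = 59
Multiply: 59 × 4 = 236
Subtract: 236 - 50 = 186
186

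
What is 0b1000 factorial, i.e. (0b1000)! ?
Convert 0b1000 (binary) → 8 (decimal)
Compute 8! = 40320
40320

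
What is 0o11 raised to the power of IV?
Convert 0o11 (octal) → 1×8 + 1 = 9 (decimal)
Convert IV (Roman numeral) → 4 (decimal)
Compute 9 ^ 4 = 6561
6561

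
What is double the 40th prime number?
The 40th prime number = 173
Compute 173 × 2 = 346
346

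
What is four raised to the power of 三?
Convert four (English words) → 4 (decimal)
Convert 三 (Chinese numeral) → 3 (decimal)
Compute 4 ^ 3 = 64
64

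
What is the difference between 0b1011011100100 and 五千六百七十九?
Convert 0b1011011100100 (binary) → 4096 + 1024 + 512 + 128 + 64 + 32 + 4 = 5860 (decimal)
Convert 五千六百七十九 (Chinese numeral) → 5×1000 + 6×100 + 7×10 + 9 = 5679 (decimal)
Difference: |5860 - 5679| = 181
181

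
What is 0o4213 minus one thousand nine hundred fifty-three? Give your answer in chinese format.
Convert 0o4213 (octal) → 4×512 + 2×64 + 1×8 + 3 = 2187 (decimal)
Convert one thousand nine hundred fifty-three (English words) → 1×1000 + 9×100 + 53 = 1953 (decimal)
Compute 2187 - 1953 = 234
Convert 234 (decimal) → 234 = 2×100 + 3×10 + 4 → 二百三十四 (Chinese numeral)
二百三十四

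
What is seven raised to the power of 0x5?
Convert seven (English words) → 7 (decimal)
Convert 0x5 (hexadecimal) → 5 (decimal)
Compute 7 ^ 5 = 16807
16807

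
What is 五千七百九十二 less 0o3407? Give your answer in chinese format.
Convert 五千七百九十二 (Chinese numeral) → 5×1000 + 7×100 + 9×10 + 2 = 5792 (decimal)
Convert 0o3407 (octal) → 3×512 + 4×64 + 7 = 1799 (decimal)
Compute 5792 - 1799 = 3993
Convert 3993 (decimal) → 3993 = 3×1000 + 9×100 + 9×10 + 3 → 三千九百九十三 (Chinese numeral)
三千九百九十三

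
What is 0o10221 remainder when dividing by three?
Convert 0o10221 (octal) → 1×4096 + 2×64 + 2×8 + 1 = 4241 (decimal)
Convert three (English words) → 3 (decimal)
Compute 4241 mod 3 = 2
2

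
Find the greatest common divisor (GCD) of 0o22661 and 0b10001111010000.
Convert 0o22661 (octal) → 2×4096 + 2×512 + 6×64 + 6×8 + 1 = 9649 (decimal)
Convert 0b10001111010000 (binary) → 8192 + 512 + 256 + 128 + 64 + 16 = 9168 (decimal)
Compute gcd(9649, 9168) = 1
1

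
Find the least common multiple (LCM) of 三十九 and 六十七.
Convert 三十九 (Chinese numeral) → 3×10 + 9 = 39 (decimal)
Convert 六十七 (Chinese numeral) → 6×10 + 7 = 67 (decimal)
Compute lcm(39, 67) = 2613
2613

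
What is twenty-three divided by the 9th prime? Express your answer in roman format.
Convert twenty-three (English words) → 23 (decimal)
Convert the 9th prime (prime index) → 23 (decimal)
Compute 23 ÷ 23 = 1
Convert 1 (decimal) → I (Roman numeral)
I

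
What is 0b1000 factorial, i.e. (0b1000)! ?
Convert 0b1000 (binary) → 8 (decimal)
Compute 8! = 40320
40320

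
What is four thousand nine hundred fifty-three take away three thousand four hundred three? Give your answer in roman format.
Convert four thousand nine hundred fifty-three (English words) → 4×1000 + 9×100 + 53 = 4953 (decimal)
Convert three thousand four hundred three (English words) → 3×1000 + 4×100 + 3 = 3403 (decimal)
Compute 4953 - 3403 = 1550
Convert 1550 (decimal) → 1550 = 1000 + 500 + 50 → MDL (Roman numeral)
MDL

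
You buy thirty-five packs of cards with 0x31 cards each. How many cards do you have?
Convert 0x31 (hexadecimal) → 3×16 + 1 = 49 (decimal)
Convert thirty-five (English words) → 35 (decimal)
Compute 49 × 35 = 1715
1715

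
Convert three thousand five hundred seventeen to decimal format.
Convert three thousand five hundred seventeen (English words) → 3×1000 + 5×100 + 17 = 3517 (decimal)
3517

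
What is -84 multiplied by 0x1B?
Convert 0x1B (hexadecimal) → 1×16 + 11 = 27 (decimal)
Compute -84 × 27 = -2268
-2268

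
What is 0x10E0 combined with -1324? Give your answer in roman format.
Convert 0x10E0 (hexadecimal) → 1×4096 + 14×16 = 4320 (decimal)
Compute 4320 + -1324 = 2996
Convert 2996 (decimal) → 2996 = 1000 + 1000 + 900 + 90 + 5 + 1 → MMCMXCVI (Roman numeral)
MMCMXCVI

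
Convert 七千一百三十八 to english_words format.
Convert 七千一百三十八 (Chinese numeral) → 7×1000 + 1×100 + 3×10 + 8 = 7138 (decimal)
Convert 7138 (decimal) → 7138 = 7×1000 + 1×100 + 38 → seven thousand one hundred thirty-eight (English words)
seven thousand one hundred thirty-eight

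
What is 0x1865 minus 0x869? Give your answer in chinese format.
Convert 0x1865 (hexadecimal) → 1×4096 + 8×256 + 6×16 + 5 = 6245 (decimal)
Convert 0x869 (hexadecimal) → 8×256 + 6×16 + 9 = 2153 (decimal)
Compute 6245 - 2153 = 4092
Convert 4092 (decimal) → 4092 = 4×1000 + 9×10 + 2 → 四千零九十二 (Chinese numeral)
四千零九十二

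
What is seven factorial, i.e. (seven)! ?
Convert seven (English words) → 7 (decimal)
Compute 7! = 5040
5040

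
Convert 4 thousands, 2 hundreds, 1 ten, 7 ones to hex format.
Convert 4 thousands, 2 hundreds, 1 ten, 7 ones (place-value notation) → 4×1000 + 2×100 + 1×10 + 7 = 4217 (decimal)
Convert 4217 (decimal) → 4217 = 1×4096 + 7×16 + 9 → 0x1079 (hexadecimal)
0x1079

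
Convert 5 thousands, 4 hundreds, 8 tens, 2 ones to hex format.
Convert 5 thousands, 4 hundreds, 8 tens, 2 ones (place-value notation) → 5×1000 + 4×100 + 8×10 + 2 = 5482 (decimal)
Convert 5482 (decimal) → 5482 = 1×4096 + 5×256 + 6×16 + 10 → 0x156A (hexadecimal)
0x156A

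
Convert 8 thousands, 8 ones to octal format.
Convert 8 thousands, 8 ones (place-value notation) → 8×1000 + 8 = 8008 (decimal)
Convert 8008 (decimal) → 8008 = 1×4096 + 7×512 + 5×64 + 1×8 → 0o17510 (octal)
0o17510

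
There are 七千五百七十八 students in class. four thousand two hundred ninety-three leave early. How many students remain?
Convert 七千五百七十八 (Chinese numeral) → 7×1000 + 5×100 + 7×10 + 8 = 7578 (decimal)
Convert four thousand two hundred ninety-three (English words) → 4×1000 + 2×100 + 93 = 4293 (decimal)
Compute 7578 - 4293 = 3285
3285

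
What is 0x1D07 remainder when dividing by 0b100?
Convert 0x1D07 (hexadecimal) → 1×4096 + 13×256 + 7 = 7431 (decimal)
Convert 0b100 (binary) → 4 (decimal)
Compute 7431 mod 4 = 3
3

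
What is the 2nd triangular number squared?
The 2nd triangular number = 2×3/2 = 3
Compute 3² = 3 × 3 = 9
9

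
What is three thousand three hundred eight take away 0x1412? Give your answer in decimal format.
Convert three thousand three hundred eight (English words) → 3×1000 + 3×100 + 8 = 3308 (decimal)
Convert 0x1412 (hexadecimal) → 1×4096 + 4×256 + 1×16 + 2 = 5138 (decimal)
Compute 3308 - 5138 = -1830
-1830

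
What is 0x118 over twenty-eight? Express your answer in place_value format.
Convert 0x118 (hexadecimal) → 1×256 + 1×16 + 8 = 280 (decimal)
Convert twenty-eight (English words) → 28 (decimal)
Compute 280 ÷ 28 = 10
Convert 10 (decimal) → 10 = 1×10 → 1 ten (place-value notation)
1 ten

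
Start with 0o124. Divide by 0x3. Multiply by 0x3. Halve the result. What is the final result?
Convert 0o124 (octal) → 1×64 + 2×8 + 4 = 84 (decimal)
Start: 84
Convert 0x3 (hexadecimal) → 3 (decimal)
84 ÷ 3 = 28
Convert 0x3 (hexadecimal) → 3 (decimal)
28 × 3 = 84
84 ÷ 2 = 42
42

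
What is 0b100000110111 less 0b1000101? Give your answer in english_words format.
Convert 0b100000110111 (binary) → 2048 + 32 + 16 + 4 + 2 + 1 = 2103 (decimal)
Convert 0b1000101 (binary) → 64 + 4 + 1 = 69 (decimal)
Compute 2103 - 69 = 2034
Convert 2034 (decimal) → 2034 = 2×1000 + 34 → two thousand thirty-four (English words)
two thousand thirty-four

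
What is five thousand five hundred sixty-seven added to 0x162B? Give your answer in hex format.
Convert five thousand five hundred sixty-seven (English words) → 5×1000 + 5×100 + 67 = 5567 (decimal)
Convert 0x162B (hexadecimal) → 1×4096 + 6×256 + 2×16 + 11 = 5675 (decimal)
Compute 5567 + 5675 = 11242
Convert 11242 (decimal) → 11242 = 2×4096 + 11×256 + 14×16 + 10 → 0x2BEA (hexadecimal)
0x2BEA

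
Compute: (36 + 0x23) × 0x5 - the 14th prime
Convert 0x23 (hexadecimal) → 2×16 + 3 = 35 (decimal)
Convert 0x5 (hexadecimal) → 5 (decimal)
Convert the 14th prime (prime index) → 43 (decimal)
Expression in decimal: (36 + 35) × 5 - 43
Parentheses first: 36 + 35 = 71
Multiply: 71 × 5 = 355
Subtract: 355 - 43 = 312
312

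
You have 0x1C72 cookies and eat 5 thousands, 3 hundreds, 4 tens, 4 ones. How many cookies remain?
Convert 0x1C72 (hexadecimal) → 1×4096 + 12×256 + 7×16 + 2 = 7282 (decimal)
Convert 5 thousands, 3 hundreds, 4 tens, 4 ones (place-value notation) → 5×1000 + 3×100 + 4×10 + 4 = 5344 (decimal)
Compute 7282 - 5344 = 1938
1938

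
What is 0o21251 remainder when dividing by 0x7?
Convert 0o21251 (octal) → 2×4096 + 1×512 + 2×64 + 5×8 + 1 = 8873 (decimal)
Convert 0x7 (hexadecimal) → 7 (decimal)
Compute 8873 mod 7 = 4
4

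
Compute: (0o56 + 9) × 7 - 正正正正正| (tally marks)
Convert 0o56 (octal) → 5×8 + 6 = 46 (decimal)
Convert 正正正正正| (tally marks) → 5 + 5 + 5 + 5 + 5 + 1 = 26 (decimal)
Expression in decimal: (46 + 9) × 7 - 26
Parentheses first: 46 + 9 = 55
Multiply: 55 × 7 = 385
Subtract: 385 - 26 = 359
359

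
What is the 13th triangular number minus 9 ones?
The 13th triangular number = 13×14/2 = 91
Convert 9 ones (place-value notation) → 9 (decimal)
Compute 91 - 9 = 82
82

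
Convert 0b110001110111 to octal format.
Convert 0b110001110111 (binary) → 2048 + 1024 + 64 + 32 + 16 + 4 + 2 + 1 = 3191 (decimal)
Convert 3191 (decimal) → 3191 = 6×512 + 1×64 + 6×8 + 7 → 0o6167 (octal)
0o6167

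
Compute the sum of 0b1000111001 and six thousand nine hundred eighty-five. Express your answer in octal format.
Convert 0b1000111001 (binary) → 512 + 32 + 16 + 8 + 1 = 569 (decimal)
Convert six thousand nine hundred eighty-five (English words) → 6×1000 + 9×100 + 85 = 6985 (decimal)
Compute 569 + 6985 = 7554
Convert 7554 (decimal) → 7554 = 1×4096 + 6×512 + 6×64 + 2 → 0o16602 (octal)
0o16602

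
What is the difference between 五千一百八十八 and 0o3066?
Convert 五千一百八十八 (Chinese numeral) → 5×1000 + 1×100 + 8×10 + 8 = 5188 (decimal)
Convert 0o3066 (octal) → 3×512 + 6×8 + 6 = 1590 (decimal)
Difference: |5188 - 1590| = 3598
3598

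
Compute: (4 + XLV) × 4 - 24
Convert XLV (Roman numeral) → 40 + 5 = 45 (decimal)
Expression in decimal: (4 + 45) × 4 - 24
Parentheses first: 4 + 45 = 49
Multiply: 49 × 4 = 196
Subtract: 196 - 24 = 172
172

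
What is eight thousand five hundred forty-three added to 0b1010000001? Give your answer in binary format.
Convert eight thousand five hundred forty-three (English words) → 8×1000 + 5×100 + 43 = 8543 (decimal)
Convert 0b1010000001 (binary) → 512 + 128 + 1 = 641 (decimal)
Compute 8543 + 641 = 9184
Convert 9184 (decimal) → 9184 = 8192 + 512 + 256 + 128 + 64 + 32 → 0b10001111100000 (binary)
0b10001111100000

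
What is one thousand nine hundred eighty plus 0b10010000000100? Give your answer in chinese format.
Convert one thousand nine hundred eighty (English words) → 1×1000 + 9×100 + 80 = 1980 (decimal)
Convert 0b10010000000100 (binary) → 8192 + 1024 + 4 = 9220 (decimal)
Compute 1980 + 9220 = 11200
Convert 11200 (decimal) → 11200 = 1×10000 + 1×1000 + 2×100 → 一万一千二百 (Chinese numeral)
一万一千二百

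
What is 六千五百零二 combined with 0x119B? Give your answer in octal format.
Convert 六千五百零二 (Chinese numeral) → 6×1000 + 5×100 + 2 = 6502 (decimal)
Convert 0x119B (hexadecimal) → 1×4096 + 1×256 + 9×16 + 11 = 4507 (decimal)
Compute 6502 + 4507 = 11009
Convert 11009 (decimal) → 11009 = 2×4096 + 5×512 + 4×64 + 1 → 0o25401 (octal)
0o25401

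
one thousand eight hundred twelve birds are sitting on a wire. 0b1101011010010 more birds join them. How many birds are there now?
Convert one thousand eight hundred twelve (English words) → 1×1000 + 8×100 + 12 = 1812 (decimal)
Convert 0b1101011010010 (binary) → 4096 + 2048 + 512 + 128 + 64 + 16 + 2 = 6866 (decimal)
Compute 1812 + 6866 = 8678
8678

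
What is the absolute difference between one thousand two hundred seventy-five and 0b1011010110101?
Convert one thousand two hundred seventy-five (English words) → 1×1000 + 2×100 + 75 = 1275 (decimal)
Convert 0b1011010110101 (binary) → 4096 + 1024 + 512 + 128 + 32 + 16 + 4 + 1 = 5813 (decimal)
Compute |1275 - 5813| = 4538
4538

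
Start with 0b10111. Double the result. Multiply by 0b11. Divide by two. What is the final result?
Convert 0b10111 (binary) → 16 + 4 + 2 + 1 = 23 (decimal)
Start: 23
23 × 2 = 46
Convert 0b11 (binary) → 2 + 1 = 3 (decimal)
46 × 3 = 138
Convert two (English words) → 2 (decimal)
138 ÷ 2 = 69
69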